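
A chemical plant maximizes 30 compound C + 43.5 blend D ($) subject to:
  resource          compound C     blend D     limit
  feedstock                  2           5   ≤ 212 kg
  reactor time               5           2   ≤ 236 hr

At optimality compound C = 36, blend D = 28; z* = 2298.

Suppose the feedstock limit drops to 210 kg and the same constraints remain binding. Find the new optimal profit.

2283

At the optimum: feedstock uses 212 of 212 (binding); reactor time uses 236 of 236 (binding).
From A_Bᵀ y = c: 2·y_feedstock + 5·y_reactor time = 30; 5·y_feedstock + 2·y_reactor time = 43.5.
Solving: y_feedstock = 7.5, y_reactor time = 3.
Δz = y_feedstock·Δb = 7.5 × (-2) = -15, so new z* = 2298 − 15 = 2283.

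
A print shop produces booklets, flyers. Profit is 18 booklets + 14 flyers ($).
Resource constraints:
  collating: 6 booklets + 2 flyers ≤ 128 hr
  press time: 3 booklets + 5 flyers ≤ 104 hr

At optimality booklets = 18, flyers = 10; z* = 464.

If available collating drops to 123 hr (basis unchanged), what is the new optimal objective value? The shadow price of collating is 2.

Δb = -5, so new z* = 464 + (2)·(-5) = 464 − 10 = 454.

454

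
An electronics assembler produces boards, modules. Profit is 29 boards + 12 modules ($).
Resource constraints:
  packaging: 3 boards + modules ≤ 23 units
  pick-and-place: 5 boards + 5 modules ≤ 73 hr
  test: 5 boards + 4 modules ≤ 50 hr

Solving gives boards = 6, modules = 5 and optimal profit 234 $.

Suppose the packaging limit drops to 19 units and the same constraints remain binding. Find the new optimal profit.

202

At the optimum: packaging uses 23 of 23 (binding); pick-and-place uses 55 of 73 (slack = 18); test uses 50 of 50 (binding).
By complementary slackness, y = 0 for the non-binding constraint.
Dual feasibility on the basic columns requires 3·y_packaging + 5·y_test = 29, 1·y_packaging + 4·y_test = 12.
→ y_packaging = 8 and y_test = 1.
Δz = y_packaging·Δb = 8 × (-4) = -32, so new z* = 234 − 32 = 202.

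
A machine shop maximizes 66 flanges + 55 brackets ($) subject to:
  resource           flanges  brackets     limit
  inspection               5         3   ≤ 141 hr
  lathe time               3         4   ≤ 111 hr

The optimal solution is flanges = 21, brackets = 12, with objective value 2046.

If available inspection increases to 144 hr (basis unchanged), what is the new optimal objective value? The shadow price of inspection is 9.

2073

Δb = 3, so new z* = 2046 + (9)·(3) = 2046 + 27 = 2073.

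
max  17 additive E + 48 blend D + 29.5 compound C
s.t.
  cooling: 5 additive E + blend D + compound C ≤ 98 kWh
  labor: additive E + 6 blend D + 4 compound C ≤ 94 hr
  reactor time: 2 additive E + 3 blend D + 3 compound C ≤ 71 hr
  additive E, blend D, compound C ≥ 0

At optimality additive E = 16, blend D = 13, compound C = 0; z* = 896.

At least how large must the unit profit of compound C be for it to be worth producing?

38

Check each constraint at x*: cooling 93/98 (slack 5); labor 94/94 (tight); reactor time 71/71 (tight).
By complementary slackness, y = 0 for the non-binding constraint.
From A_Bᵀ y = c: 1·y_labor + 2·y_reactor time = 17; 6·y_labor + 3·y_reactor time = 48.
Solving: y_labor = 5, y_reactor time = 6.
compound C enters the basis when its profit ≥ yᵀa₃ = 5·4 + 6·3 = 38.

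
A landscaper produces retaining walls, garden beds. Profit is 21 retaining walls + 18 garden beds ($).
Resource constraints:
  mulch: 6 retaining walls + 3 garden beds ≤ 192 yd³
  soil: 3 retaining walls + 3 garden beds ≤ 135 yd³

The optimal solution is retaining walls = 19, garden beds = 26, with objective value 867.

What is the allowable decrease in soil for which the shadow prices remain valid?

Binding constraints: mulch, soil. The basis is B = [[6,3],[3,3]] with det 9.
Per unit decrease in soil, x* moves by d = (0.3333, -0.6667).
The basis stays optimal until garden beds reaches 0; allowable decrease = 39 yd³.

39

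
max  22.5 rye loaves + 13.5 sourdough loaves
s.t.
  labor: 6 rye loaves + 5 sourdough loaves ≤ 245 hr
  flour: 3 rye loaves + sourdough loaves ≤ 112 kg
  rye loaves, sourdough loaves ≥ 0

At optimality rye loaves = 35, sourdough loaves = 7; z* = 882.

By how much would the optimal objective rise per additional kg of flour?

Check each constraint at x*: labor 245/245 (tight); flour 112/112 (tight).
The binding rows give the dual system: 6·y_labor + 3·y_flour = 22.5 and 5·y_labor + 1·y_flour = 13.5.
→ y_labor = 2 and y_flour = 3.5.
Shadow price of flour = 3.5.

3.5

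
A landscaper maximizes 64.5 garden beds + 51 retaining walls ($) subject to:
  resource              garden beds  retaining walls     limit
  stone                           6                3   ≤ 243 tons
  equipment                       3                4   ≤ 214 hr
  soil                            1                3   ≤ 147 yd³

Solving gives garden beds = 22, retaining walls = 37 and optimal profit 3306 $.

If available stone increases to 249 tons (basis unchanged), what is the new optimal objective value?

Check each constraint at x*: stone 243/243 (tight); equipment 214/214 (tight); soil 133/147 (slack 14).
Since soil is not tight, its dual is 0.
Dual feasibility on the basic columns requires 6·y_stone + 3·y_equipment = 64.5, 3·y_stone + 4·y_equipment = 51.
→ y_stone = 7 and y_equipment = 7.5.
Δz = y_stone·Δb = 7 × (6) = 42, so new z* = 3306 + 42 = 3348.

3348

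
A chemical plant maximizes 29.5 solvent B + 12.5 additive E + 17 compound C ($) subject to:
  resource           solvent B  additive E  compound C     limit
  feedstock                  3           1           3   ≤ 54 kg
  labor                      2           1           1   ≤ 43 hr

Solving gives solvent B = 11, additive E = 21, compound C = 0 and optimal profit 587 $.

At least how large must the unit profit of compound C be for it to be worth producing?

Check each constraint at x*: feedstock 54/54 (tight); labor 43/43 (tight).
From A_Bᵀ y = c: 3·y_feedstock + 2·y_labor = 29.5; 1·y_feedstock + 1·y_labor = 12.5.
→ y_feedstock = 4.5 and y_labor = 8.
compound C enters the basis when its profit ≥ yᵀa₃ = 4.5·3 + 8·1 = 21.5.

21.5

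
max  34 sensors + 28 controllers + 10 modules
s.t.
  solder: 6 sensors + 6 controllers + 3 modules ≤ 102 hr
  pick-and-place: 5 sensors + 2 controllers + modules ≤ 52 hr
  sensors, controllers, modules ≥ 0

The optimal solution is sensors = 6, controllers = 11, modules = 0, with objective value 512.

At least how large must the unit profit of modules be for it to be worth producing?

Check each constraint at x*: solder 102/102 (tight); pick-and-place 52/52 (tight).
From A_Bᵀ y = c: 6·y_solder + 5·y_pick-and-place = 34; 6·y_solder + 2·y_pick-and-place = 28.
Solving: y_solder = 4, y_pick-and-place = 2.
modules enters the basis when its profit ≥ yᵀa₃ = 4·3 + 2·1 = 14.

14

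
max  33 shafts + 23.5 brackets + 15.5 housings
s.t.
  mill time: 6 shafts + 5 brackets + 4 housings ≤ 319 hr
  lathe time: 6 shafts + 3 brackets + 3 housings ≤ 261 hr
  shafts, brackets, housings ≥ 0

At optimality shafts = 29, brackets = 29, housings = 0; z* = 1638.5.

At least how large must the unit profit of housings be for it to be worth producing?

Both mill time and lathe time are binding at x*.
The binding rows give the dual system: 6·y_mill time + 6·y_lathe time = 33 and 5·y_mill time + 3·y_lathe time = 23.5.
→ y_mill time = 3.5 and y_lathe time = 2.
housings enters the basis when its profit ≥ yᵀa₃ = 3.5·4 + 2·3 = 20.

20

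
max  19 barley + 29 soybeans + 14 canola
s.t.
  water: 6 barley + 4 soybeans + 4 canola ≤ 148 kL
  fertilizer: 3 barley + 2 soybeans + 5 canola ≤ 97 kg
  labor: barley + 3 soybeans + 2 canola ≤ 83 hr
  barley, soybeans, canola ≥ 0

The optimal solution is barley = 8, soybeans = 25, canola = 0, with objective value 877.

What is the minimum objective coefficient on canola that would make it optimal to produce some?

22

At the optimum: water uses 148 of 148 (binding); fertilizer uses 74 of 97 (slack = 23); labor uses 83 of 83 (binding).
Slack constraints have shadow price 0 (complementary slackness).
Dual feasibility on the basic columns requires 6·y_water + 1·y_labor = 19, 4·y_water + 3·y_labor = 29.
Solving: y_water = 2, y_labor = 7.
canola enters the basis when its profit ≥ yᵀa₃ = 2·4 + 7·2 = 22.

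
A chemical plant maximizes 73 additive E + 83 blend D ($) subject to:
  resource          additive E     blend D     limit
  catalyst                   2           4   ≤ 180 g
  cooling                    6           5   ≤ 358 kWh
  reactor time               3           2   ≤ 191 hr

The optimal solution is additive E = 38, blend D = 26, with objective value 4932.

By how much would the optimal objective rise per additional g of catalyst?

Binding: catalyst and cooling. Non-binding: reactor time (25 unused).
Since reactor time is not tight, its dual is 0.
Dual feasibility on the basic columns requires 2·y_catalyst + 6·y_cooling = 73, 4·y_catalyst + 5·y_cooling = 83.
This yields shadow prices y_catalyst = 9.5, y_cooling = 9.
Shadow price of catalyst = 9.5.

9.5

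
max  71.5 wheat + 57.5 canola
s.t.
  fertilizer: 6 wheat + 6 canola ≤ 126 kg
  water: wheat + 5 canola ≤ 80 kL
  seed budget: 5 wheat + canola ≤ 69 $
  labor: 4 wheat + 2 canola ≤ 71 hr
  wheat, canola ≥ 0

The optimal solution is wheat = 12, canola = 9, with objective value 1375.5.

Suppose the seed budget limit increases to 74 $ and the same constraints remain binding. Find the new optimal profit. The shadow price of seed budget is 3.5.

Δb = 5, so new z* = 1375.5 + (3.5)·(5) = 1375.5 + 17.5 = 1393.

1393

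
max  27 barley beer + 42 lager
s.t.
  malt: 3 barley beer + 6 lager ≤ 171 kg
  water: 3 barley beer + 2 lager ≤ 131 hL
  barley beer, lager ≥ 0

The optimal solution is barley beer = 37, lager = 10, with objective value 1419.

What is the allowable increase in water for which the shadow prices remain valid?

40

Binding constraints: malt, water. The basis is B = [[3,6],[3,2]] with det -12.
Per unit increase in water, x* moves by d = (0.5, -0.25).
The basis stays optimal until lager reaches 0; allowable increase = 40 hL.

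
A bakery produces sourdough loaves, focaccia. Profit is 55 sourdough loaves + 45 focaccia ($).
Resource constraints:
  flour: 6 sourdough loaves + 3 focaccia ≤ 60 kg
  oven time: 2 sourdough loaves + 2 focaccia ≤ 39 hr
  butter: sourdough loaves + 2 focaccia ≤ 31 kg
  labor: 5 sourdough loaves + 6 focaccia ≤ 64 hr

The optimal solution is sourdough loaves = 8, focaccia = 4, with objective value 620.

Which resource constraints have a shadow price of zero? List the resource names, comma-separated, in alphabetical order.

butter, oven time

flour: 60/60 (binding)
oven time: 24/39 (slack 15)
butter: 16/31 (slack 15)
labor: 64/64 (binding)
By complementary slackness, a constraint with positive slack has shadow price 0 → butter, oven time.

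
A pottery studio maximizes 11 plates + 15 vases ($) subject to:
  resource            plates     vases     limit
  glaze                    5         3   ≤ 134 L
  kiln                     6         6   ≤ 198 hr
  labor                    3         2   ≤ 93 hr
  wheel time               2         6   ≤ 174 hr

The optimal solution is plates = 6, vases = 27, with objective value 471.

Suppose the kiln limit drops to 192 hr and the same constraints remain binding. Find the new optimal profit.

462

Check each constraint at x*: glaze 111/134 (slack 23); kiln 198/198 (tight); labor 72/93 (slack 21); wheel time 174/174 (tight).
Since glaze, labor are not tight, their duals are 0.
The binding rows give the dual system: 6·y_kiln + 2·y_wheel time = 11 and 6·y_kiln + 6·y_wheel time = 15.
→ y_kiln = 1.5 and y_wheel time = 1.
Δz = y_kiln·Δb = 1.5 × (-6) = -9, so new z* = 471 − 9 = 462.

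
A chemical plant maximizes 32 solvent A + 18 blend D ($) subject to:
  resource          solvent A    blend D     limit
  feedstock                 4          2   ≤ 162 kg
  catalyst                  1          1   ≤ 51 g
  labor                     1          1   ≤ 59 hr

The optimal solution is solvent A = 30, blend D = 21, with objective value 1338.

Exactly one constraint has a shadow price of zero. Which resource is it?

feedstock: 162/162 (binding)
catalyst: 51/51 (binding)
labor: 51/59 (slack 8)
By complementary slackness, a constraint with positive slack has shadow price 0 → labor.

labor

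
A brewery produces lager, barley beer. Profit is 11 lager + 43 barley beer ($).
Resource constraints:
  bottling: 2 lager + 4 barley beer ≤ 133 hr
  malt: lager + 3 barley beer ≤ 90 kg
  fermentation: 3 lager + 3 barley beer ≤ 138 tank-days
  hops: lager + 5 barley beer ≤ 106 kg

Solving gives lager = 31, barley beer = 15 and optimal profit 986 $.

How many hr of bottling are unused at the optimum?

bottling used = 2·31 + 4·15 = 122; slack = 133 − 122 = 11.

11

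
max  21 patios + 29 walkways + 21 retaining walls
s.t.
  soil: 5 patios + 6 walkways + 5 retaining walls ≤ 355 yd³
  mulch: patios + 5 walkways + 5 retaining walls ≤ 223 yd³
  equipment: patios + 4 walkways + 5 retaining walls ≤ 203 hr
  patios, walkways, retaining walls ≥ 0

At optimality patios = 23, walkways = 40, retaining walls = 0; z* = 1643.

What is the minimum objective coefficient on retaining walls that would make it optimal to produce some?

At the optimum: soil uses 355 of 355 (binding); mulch uses 223 of 223 (binding); equipment uses 183 of 203 (slack = 20).
By complementary slackness, y = 0 for the non-binding constraint.
Dual feasibility on the basic columns requires 5·y_soil + 1·y_mulch = 21, 6·y_soil + 5·y_mulch = 29.
→ y_soil = 4 and y_mulch = 1.
retaining walls enters the basis when its profit ≥ yᵀa₃ = 4·5 + 1·5 = 25.

25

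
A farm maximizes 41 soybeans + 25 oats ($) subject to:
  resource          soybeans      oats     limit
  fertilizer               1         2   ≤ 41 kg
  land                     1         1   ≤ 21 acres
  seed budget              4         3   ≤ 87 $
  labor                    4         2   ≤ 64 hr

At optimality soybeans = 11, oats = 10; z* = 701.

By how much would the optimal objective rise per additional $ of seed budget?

Binding: land and labor. Non-binding: fertilizer (10 unused), seed budget (13 unused).
By complementary slackness, y = 0 for the non-binding constraints.
Dual feasibility on the basic columns requires 1·y_land + 4·y_labor = 41, 1·y_land + 2·y_labor = 25.
This yields shadow prices y_land = 9, y_labor = 8.
Shadow price of seed budget = 0.

0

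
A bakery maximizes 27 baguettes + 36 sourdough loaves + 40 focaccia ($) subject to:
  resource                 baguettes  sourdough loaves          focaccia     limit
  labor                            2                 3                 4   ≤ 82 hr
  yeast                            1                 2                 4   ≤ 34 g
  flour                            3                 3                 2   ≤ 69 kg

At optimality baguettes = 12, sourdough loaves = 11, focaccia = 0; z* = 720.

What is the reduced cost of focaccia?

-8

Binding: yeast and flour. Non-binding: labor (25 unused).
By complementary slackness, y = 0 for the non-binding constraint.
The binding rows give the dual system: 1·y_yeast + 3·y_flour = 27 and 2·y_yeast + 3·y_flour = 36.
This yields shadow prices y_yeast = 9, y_flour = 6.
Reduced cost of focaccia: c₃ − yᵀa₃ = 40 − (9·4 + 6·2) = 40 − 48 = -8.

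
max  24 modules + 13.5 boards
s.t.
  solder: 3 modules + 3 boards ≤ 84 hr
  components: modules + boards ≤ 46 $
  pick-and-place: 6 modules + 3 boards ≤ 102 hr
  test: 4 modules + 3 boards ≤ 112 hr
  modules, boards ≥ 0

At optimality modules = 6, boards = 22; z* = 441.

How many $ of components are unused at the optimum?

components used = 1·6 + 1·22 = 28; slack = 46 − 28 = 18.

18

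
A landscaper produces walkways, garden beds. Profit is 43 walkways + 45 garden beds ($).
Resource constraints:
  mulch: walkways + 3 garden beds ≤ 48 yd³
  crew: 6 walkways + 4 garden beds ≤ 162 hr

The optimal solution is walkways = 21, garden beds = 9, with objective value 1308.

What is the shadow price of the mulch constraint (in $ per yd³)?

At the optimum: mulch uses 48 of 48 (binding); crew uses 162 of 162 (binding).
From A_Bᵀ y = c: 1·y_mulch + 6·y_crew = 43; 3·y_mulch + 4·y_crew = 45.
This yields shadow prices y_mulch = 7, y_crew = 6.
Shadow price of mulch = 7.

7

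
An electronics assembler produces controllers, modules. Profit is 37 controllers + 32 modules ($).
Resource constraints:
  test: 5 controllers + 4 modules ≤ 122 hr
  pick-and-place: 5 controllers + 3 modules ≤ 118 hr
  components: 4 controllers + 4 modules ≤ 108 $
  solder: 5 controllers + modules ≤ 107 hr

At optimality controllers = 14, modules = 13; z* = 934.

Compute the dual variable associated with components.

Binding: test and components. Non-binding: pick-and-place (9 unused), solder (24 unused).
Since pick-and-place, solder are not tight, their duals are 0.
From A_Bᵀ y = c: 5·y_test + 4·y_components = 37; 4·y_test + 4·y_components = 32.
Solving: y_test = 5, y_components = 3.
Shadow price of components = 3.

3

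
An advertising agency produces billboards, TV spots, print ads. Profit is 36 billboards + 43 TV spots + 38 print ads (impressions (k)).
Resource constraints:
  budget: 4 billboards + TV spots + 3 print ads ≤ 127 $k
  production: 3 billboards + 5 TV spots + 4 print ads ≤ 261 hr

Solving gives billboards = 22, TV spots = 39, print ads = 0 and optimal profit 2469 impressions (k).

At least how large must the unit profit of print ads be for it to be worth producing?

Check each constraint at x*: budget 127/127 (tight); production 261/261 (tight).
From A_Bᵀ y = c: 4·y_budget + 3·y_production = 36; 1·y_budget + 5·y_production = 43.
Solving: y_budget = 3, y_production = 8.
print ads enters the basis when its profit ≥ yᵀa₃ = 3·3 + 8·4 = 41.

41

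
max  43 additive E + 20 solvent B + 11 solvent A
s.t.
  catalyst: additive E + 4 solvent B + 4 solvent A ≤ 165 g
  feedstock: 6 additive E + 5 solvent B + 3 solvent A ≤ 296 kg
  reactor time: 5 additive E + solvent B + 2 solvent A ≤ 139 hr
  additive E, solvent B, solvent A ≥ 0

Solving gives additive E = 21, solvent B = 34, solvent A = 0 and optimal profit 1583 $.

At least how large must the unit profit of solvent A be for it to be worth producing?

19

Check each constraint at x*: catalyst 157/165 (slack 8); feedstock 296/296 (tight); reactor time 139/139 (tight).
Slack constraints have shadow price 0 (complementary slackness).
From A_Bᵀ y = c: 6·y_feedstock + 5·y_reactor time = 43; 5·y_feedstock + 1·y_reactor time = 20.
Solving: y_feedstock = 3, y_reactor time = 5.
solvent A enters the basis when its profit ≥ yᵀa₃ = 3·3 + 5·2 = 19.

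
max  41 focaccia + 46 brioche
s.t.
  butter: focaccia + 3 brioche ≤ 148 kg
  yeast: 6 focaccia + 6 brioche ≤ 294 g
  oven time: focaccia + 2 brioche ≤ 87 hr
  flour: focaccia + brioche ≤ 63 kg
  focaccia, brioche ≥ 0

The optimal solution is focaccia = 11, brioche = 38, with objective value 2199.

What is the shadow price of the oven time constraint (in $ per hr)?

5

At the optimum: butter uses 125 of 148 (slack = 23); yeast uses 294 of 294 (binding); oven time uses 87 of 87 (binding); flour uses 49 of 63 (slack = 14).
Slack constraints have shadow price 0 (complementary slackness).
From A_Bᵀ y = c: 6·y_yeast + 1·y_oven time = 41; 6·y_yeast + 2·y_oven time = 46.
→ y_yeast = 6 and y_oven time = 5.
Shadow price of oven time = 5.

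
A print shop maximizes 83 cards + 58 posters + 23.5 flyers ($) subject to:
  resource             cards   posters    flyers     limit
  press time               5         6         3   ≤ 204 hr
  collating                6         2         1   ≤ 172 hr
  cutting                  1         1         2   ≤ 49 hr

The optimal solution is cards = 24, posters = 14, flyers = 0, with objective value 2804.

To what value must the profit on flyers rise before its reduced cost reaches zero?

Check each constraint at x*: press time 204/204 (tight); collating 172/172 (tight); cutting 38/49 (slack 11).
By complementary slackness, y = 0 for the non-binding constraint.
Dual feasibility on the basic columns requires 5·y_press time + 6·y_collating = 83, 6·y_press time + 2·y_collating = 58.
This yields shadow prices y_press time = 7, y_collating = 8.
flyers enters the basis when its profit ≥ yᵀa₃ = 7·3 + 8·1 = 29.

29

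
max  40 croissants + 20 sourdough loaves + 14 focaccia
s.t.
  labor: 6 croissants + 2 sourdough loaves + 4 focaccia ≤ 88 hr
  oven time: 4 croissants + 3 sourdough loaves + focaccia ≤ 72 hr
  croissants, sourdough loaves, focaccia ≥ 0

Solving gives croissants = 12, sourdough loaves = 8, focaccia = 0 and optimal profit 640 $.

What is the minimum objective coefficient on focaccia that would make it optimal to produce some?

At the optimum: labor uses 88 of 88 (binding); oven time uses 72 of 72 (binding).
Dual feasibility on the basic columns requires 6·y_labor + 4·y_oven time = 40, 2·y_labor + 3·y_oven time = 20.
Solving: y_labor = 4, y_oven time = 4.
focaccia enters the basis when its profit ≥ yᵀa₃ = 4·4 + 4·1 = 20.

20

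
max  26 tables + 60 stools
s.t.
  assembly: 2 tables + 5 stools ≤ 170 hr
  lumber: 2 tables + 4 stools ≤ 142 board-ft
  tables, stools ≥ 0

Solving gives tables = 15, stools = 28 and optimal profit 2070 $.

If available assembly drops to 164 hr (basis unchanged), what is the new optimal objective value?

2022

Both assembly and lumber are binding at x*.
Dual feasibility on the basic columns requires 2·y_assembly + 2·y_lumber = 26, 5·y_assembly + 4·y_lumber = 60.
This yields shadow prices y_assembly = 8, y_lumber = 5.
Δz = y_assembly·Δb = 8 × (-6) = -48, so new z* = 2070 − 48 = 2022.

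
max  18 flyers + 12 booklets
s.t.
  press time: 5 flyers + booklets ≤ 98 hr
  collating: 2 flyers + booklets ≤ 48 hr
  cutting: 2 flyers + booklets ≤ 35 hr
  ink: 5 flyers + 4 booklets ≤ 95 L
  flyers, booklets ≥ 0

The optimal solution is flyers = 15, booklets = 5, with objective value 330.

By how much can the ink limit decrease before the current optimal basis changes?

Binding constraints: cutting, ink. The basis is B = [[2,1],[5,4]] with det 3.
Per unit decrease in ink, x* moves by d = (0.3333, -0.6667).
The basis stays optimal until booklets reaches 0; allowable decrease = 7.5 L.

7.5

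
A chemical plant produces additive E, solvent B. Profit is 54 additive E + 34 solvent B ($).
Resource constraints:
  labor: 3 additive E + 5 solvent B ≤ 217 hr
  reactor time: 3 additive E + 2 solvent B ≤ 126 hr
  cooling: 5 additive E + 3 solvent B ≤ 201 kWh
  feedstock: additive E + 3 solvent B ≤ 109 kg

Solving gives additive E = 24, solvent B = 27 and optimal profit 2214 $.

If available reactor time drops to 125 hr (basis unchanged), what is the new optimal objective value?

At the optimum: labor uses 207 of 217 (slack = 10); reactor time uses 126 of 126 (binding); cooling uses 201 of 201 (binding); feedstock uses 105 of 109 (slack = 4).
By complementary slackness, y = 0 for the non-binding constraints.
Dual feasibility on the basic columns requires 3·y_reactor time + 5·y_cooling = 54, 2·y_reactor time + 3·y_cooling = 34.
→ y_reactor time = 8 and y_cooling = 6.
Δz = y_reactor time·Δb = 8 × (-1) = -8, so new z* = 2214 − 8 = 2206.

2206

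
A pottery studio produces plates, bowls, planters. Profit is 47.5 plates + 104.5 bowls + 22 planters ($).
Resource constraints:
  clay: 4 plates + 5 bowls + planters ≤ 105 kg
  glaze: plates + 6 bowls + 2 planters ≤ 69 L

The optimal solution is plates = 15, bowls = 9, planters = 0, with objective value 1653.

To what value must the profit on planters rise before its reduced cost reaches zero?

28.5

Check each constraint at x*: clay 105/105 (tight); glaze 69/69 (tight).
The binding rows give the dual system: 4·y_clay + 1·y_glaze = 47.5 and 5·y_clay + 6·y_glaze = 104.5.
→ y_clay = 9.5 and y_glaze = 9.5.
planters enters the basis when its profit ≥ yᵀa₃ = 9.5·1 + 9.5·2 = 28.5.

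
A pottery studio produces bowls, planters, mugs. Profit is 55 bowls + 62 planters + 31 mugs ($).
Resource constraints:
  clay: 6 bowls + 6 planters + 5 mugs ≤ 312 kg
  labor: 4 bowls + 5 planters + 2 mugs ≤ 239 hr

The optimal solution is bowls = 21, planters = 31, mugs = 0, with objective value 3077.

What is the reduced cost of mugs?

At the optimum: clay uses 312 of 312 (binding); labor uses 239 of 239 (binding).
The binding rows give the dual system: 6·y_clay + 4·y_labor = 55 and 6·y_clay + 5·y_labor = 62.
Solving: y_clay = 4.5, y_labor = 7.
Reduced cost of mugs: c₃ − yᵀa₃ = 31 − (4.5·5 + 7·2) = 31 − 36.5 = -5.5.

-5.5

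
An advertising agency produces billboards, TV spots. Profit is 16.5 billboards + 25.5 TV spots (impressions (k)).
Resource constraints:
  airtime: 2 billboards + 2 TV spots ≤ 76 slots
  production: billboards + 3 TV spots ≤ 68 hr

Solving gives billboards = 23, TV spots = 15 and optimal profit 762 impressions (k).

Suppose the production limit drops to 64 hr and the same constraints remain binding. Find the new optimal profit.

Check each constraint at x*: airtime 76/76 (tight); production 68/68 (tight).
From A_Bᵀ y = c: 2·y_airtime + 1·y_production = 16.5; 2·y_airtime + 3·y_production = 25.5.
→ y_airtime = 6 and y_production = 4.5.
Δz = y_production·Δb = 4.5 × (-4) = -18, so new z* = 762 − 18 = 744.

744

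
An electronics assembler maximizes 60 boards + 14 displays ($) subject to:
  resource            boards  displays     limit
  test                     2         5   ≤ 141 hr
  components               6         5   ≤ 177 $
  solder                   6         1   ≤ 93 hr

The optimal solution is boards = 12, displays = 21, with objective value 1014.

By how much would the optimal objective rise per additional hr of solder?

Binding: components and solder. Non-binding: test (12 unused).
By complementary slackness, y = 0 for the non-binding constraint.
The binding rows give the dual system: 6·y_components + 6·y_solder = 60 and 5·y_components + 1·y_solder = 14.
→ y_components = 1 and y_solder = 9.
Shadow price of solder = 9.

9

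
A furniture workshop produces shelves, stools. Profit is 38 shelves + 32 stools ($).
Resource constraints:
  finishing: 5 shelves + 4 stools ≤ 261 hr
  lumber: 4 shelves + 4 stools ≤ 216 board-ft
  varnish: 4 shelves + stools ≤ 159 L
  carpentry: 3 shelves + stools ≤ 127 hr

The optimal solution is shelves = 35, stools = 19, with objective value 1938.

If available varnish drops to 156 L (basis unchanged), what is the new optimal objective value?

1932

Check each constraint at x*: finishing 251/261 (slack 10); lumber 216/216 (tight); varnish 159/159 (tight); carpentry 124/127 (slack 3).
By complementary slackness, y = 0 for the non-binding constraints.
The binding rows give the dual system: 4·y_lumber + 4·y_varnish = 38 and 4·y_lumber + 1·y_varnish = 32.
Solving: y_lumber = 7.5, y_varnish = 2.
Δz = y_varnish·Δb = 2 × (-3) = -6, so new z* = 1938 − 6 = 1932.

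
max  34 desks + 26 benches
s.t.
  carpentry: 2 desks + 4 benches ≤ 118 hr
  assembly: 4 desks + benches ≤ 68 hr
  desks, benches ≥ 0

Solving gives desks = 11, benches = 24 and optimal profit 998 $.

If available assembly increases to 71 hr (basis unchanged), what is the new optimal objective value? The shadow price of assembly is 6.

Δb = 3, so new z* = 998 + (6)·(3) = 998 + 18 = 1016.

1016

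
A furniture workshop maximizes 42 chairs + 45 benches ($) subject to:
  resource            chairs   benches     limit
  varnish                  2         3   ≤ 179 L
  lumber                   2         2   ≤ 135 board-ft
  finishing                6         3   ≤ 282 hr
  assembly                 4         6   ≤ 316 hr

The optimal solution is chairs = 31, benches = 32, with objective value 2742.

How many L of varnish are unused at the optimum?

21

varnish used = 2·31 + 3·32 = 158; slack = 179 − 158 = 21.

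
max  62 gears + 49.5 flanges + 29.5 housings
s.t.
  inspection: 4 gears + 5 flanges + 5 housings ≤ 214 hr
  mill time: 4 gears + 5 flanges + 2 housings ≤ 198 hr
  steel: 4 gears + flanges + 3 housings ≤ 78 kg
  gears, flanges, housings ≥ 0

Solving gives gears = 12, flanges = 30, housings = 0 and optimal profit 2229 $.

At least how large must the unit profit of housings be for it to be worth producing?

Binding: mill time and steel. Non-binding: inspection (16 unused).
By complementary slackness, y = 0 for the non-binding constraint.
Dual feasibility on the basic columns requires 4·y_mill time + 4·y_steel = 62, 5·y_mill time + 1·y_steel = 49.5.
Solving: y_mill time = 8.5, y_steel = 7.
housings enters the basis when its profit ≥ yᵀa₃ = 8.5·2 + 7·3 = 38.

38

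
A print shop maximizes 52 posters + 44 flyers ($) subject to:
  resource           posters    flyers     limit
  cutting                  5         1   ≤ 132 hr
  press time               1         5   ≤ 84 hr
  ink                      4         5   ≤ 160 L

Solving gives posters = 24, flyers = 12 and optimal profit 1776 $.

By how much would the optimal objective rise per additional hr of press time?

At the optimum: cutting uses 132 of 132 (binding); press time uses 84 of 84 (binding); ink uses 156 of 160 (slack = 4).
Since ink is not tight, its dual is 0.
Dual feasibility on the basic columns requires 5·y_cutting + 1·y_press time = 52, 1·y_cutting + 5·y_press time = 44.
Solving: y_cutting = 9, y_press time = 7.
Shadow price of press time = 7.

7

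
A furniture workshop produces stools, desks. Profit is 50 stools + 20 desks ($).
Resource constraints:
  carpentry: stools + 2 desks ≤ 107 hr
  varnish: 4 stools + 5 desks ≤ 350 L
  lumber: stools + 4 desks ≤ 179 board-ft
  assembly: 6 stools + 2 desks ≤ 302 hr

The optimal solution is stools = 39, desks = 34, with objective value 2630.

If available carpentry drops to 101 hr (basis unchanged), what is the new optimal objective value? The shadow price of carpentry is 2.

2618

Δb = -6, so new z* = 2630 + (2)·(-6) = 2630 − 12 = 2618.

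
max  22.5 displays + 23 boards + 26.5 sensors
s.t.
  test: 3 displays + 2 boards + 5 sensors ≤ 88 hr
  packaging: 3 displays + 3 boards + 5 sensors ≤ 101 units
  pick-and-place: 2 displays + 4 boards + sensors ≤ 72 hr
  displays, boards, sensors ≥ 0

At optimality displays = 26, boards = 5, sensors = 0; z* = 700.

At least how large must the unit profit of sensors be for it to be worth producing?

30.5

Binding: test and pick-and-place. Non-binding: packaging (8 unused).
Since packaging is not tight, its dual is 0.
The binding rows give the dual system: 3·y_test + 2·y_pick-and-place = 22.5 and 2·y_test + 4·y_pick-and-place = 23.
→ y_test = 5.5 and y_pick-and-place = 3.
sensors enters the basis when its profit ≥ yᵀa₃ = 5.5·5 + 3·1 = 30.5.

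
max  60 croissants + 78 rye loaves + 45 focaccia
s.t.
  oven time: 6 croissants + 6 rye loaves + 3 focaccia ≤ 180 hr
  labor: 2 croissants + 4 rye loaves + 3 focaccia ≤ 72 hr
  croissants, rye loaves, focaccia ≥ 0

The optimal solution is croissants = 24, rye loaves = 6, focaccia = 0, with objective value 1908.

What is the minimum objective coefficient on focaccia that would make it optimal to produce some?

48

At the optimum: oven time uses 180 of 180 (binding); labor uses 72 of 72 (binding).
Dual feasibility on the basic columns requires 6·y_oven time + 2·y_labor = 60, 6·y_oven time + 4·y_labor = 78.
Solving: y_oven time = 7, y_labor = 9.
focaccia enters the basis when its profit ≥ yᵀa₃ = 7·3 + 9·3 = 48.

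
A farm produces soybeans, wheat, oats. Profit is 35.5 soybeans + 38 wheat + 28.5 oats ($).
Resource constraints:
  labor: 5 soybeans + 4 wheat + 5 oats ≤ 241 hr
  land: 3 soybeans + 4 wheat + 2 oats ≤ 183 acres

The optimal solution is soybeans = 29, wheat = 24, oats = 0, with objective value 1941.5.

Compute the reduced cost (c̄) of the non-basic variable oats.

Check each constraint at x*: labor 241/241 (tight); land 183/183 (tight).
From A_Bᵀ y = c: 5·y_labor + 3·y_land = 35.5; 4·y_labor + 4·y_land = 38.
→ y_labor = 3.5 and y_land = 6.
Reduced cost of oats: c₃ − yᵀa₃ = 28.5 − (3.5·5 + 6·2) = 28.5 − 29.5 = -1.

-1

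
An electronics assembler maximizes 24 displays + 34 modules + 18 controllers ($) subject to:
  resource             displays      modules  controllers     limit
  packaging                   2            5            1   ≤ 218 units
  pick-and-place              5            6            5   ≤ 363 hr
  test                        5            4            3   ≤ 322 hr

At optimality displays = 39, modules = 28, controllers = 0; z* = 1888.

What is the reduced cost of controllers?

Binding: packaging and pick-and-place. Non-binding: test (15 unused).
Since test is not tight, its dual is 0.
From A_Bᵀ y = c: 2·y_packaging + 5·y_pick-and-place = 24; 5·y_packaging + 6·y_pick-and-place = 34.
Solving: y_packaging = 2, y_pick-and-place = 4.
Reduced cost of controllers: c₃ − yᵀa₃ = 18 − (2·1 + 4·5) = 18 − 22 = -4.

-4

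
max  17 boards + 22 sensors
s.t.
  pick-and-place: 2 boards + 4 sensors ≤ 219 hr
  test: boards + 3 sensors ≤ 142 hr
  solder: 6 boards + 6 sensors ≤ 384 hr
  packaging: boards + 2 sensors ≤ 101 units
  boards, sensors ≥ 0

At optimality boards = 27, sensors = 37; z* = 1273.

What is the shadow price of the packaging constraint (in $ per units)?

Check each constraint at x*: pick-and-place 202/219 (slack 17); test 138/142 (slack 4); solder 384/384 (tight); packaging 101/101 (tight).
By complementary slackness, y = 0 for the non-binding constraints.
Dual feasibility on the basic columns requires 6·y_solder + 1·y_packaging = 17, 6·y_solder + 2·y_packaging = 22.
→ y_solder = 2 and y_packaging = 5.
Shadow price of packaging = 5.

5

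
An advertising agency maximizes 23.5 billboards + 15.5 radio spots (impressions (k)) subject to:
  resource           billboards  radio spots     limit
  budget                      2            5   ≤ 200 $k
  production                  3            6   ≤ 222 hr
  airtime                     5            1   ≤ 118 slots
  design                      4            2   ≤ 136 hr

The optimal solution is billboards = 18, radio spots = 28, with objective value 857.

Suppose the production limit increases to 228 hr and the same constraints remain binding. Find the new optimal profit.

869

Binding: production and airtime. Non-binding: budget (24 unused), design (8 unused).
Since budget, design are not tight, their duals are 0.
The binding rows give the dual system: 3·y_production + 5·y_airtime = 23.5 and 6·y_production + 1·y_airtime = 15.5.
→ y_production = 2 and y_airtime = 3.5.
Δz = y_production·Δb = 2 × (6) = 12, so new z* = 857 + 12 = 869.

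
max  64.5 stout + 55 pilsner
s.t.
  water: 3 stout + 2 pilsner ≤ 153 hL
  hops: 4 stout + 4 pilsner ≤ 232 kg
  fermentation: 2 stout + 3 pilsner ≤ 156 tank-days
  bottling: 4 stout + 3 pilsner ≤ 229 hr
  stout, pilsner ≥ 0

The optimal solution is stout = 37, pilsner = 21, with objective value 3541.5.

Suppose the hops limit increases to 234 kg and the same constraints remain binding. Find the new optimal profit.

3559.5

At the optimum: water uses 153 of 153 (binding); hops uses 232 of 232 (binding); fermentation uses 137 of 156 (slack = 19); bottling uses 211 of 229 (slack = 18).
Slack constraints have shadow price 0 (complementary slackness).
Dual feasibility on the basic columns requires 3·y_water + 4·y_hops = 64.5, 2·y_water + 4·y_hops = 55.
Solving: y_water = 9.5, y_hops = 9.
Δz = y_hops·Δb = 9 × (2) = 18, so new z* = 3541.5 + 18 = 3559.5.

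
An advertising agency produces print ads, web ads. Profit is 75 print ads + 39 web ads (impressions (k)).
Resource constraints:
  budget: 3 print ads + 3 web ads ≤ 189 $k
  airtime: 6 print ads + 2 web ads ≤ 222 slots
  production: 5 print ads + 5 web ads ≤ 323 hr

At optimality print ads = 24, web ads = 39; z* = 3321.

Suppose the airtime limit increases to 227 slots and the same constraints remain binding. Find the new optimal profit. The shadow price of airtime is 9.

Δb = 5, so new z* = 3321 + (9)·(5) = 3321 + 45 = 3366.

3366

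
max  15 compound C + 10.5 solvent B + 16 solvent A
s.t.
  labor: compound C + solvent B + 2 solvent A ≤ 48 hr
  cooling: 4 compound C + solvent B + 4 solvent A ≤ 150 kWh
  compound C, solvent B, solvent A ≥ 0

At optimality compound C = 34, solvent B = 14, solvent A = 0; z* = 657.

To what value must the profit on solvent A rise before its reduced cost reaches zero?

At the optimum: labor uses 48 of 48 (binding); cooling uses 150 of 150 (binding).
Dual feasibility on the basic columns requires 1·y_labor + 4·y_cooling = 15, 1·y_labor + 1·y_cooling = 10.5.
Solving: y_labor = 9, y_cooling = 1.5.
solvent A enters the basis when its profit ≥ yᵀa₃ = 9·2 + 1.5·4 = 24.

24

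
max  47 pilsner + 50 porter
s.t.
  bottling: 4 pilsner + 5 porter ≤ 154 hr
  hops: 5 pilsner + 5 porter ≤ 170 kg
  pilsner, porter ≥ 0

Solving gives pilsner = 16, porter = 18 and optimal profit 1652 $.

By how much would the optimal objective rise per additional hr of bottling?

3

Both bottling and hops are binding at x*.
Dual feasibility on the basic columns requires 4·y_bottling + 5·y_hops = 47, 5·y_bottling + 5·y_hops = 50.
→ y_bottling = 3 and y_hops = 7.
Shadow price of bottling = 3.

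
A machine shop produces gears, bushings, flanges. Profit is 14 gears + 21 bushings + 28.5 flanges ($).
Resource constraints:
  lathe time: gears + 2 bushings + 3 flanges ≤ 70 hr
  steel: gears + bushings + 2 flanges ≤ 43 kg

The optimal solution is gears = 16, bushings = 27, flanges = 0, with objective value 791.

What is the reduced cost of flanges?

-6.5

At the optimum: lathe time uses 70 of 70 (binding); steel uses 43 of 43 (binding).
Dual feasibility on the basic columns requires 1·y_lathe time + 1·y_steel = 14, 2·y_lathe time + 1·y_steel = 21.
Solving: y_lathe time = 7, y_steel = 7.
Reduced cost of flanges: c₃ − yᵀa₃ = 28.5 − (7·3 + 7·2) = 28.5 − 35 = -6.5.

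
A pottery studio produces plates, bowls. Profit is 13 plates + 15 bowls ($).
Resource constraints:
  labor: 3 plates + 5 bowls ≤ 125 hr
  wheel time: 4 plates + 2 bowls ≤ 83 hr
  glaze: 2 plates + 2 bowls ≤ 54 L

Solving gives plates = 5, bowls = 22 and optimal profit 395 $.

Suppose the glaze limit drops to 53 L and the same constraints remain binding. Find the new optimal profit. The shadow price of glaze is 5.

390

Δb = -1, so new z* = 395 + (5)·(-1) = 395 − 5 = 390.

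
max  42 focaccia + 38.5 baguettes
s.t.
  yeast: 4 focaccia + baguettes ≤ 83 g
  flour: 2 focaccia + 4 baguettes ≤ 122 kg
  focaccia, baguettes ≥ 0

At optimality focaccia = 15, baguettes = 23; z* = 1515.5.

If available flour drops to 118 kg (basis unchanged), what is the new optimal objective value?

1483.5

Both yeast and flour are binding at x*.
Dual feasibility on the basic columns requires 4·y_yeast + 2·y_flour = 42, 1·y_yeast + 4·y_flour = 38.5.
Solving: y_yeast = 6.5, y_flour = 8.
Δz = y_flour·Δb = 8 × (-4) = -32, so new z* = 1515.5 − 32 = 1483.5.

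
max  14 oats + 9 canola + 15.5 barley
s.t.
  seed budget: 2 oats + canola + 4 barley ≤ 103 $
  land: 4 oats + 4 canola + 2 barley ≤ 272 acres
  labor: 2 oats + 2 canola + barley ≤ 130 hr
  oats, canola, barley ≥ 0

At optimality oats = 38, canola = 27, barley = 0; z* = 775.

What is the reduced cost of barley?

At the optimum: seed budget uses 103 of 103 (binding); land uses 260 of 272 (slack = 12); labor uses 130 of 130 (binding).
By complementary slackness, y = 0 for the non-binding constraint.
From A_Bᵀ y = c: 2·y_seed budget + 2·y_labor = 14; 1·y_seed budget + 2·y_labor = 9.
This yields shadow prices y_seed budget = 5, y_labor = 2.
Reduced cost of barley: c₃ − yᵀa₃ = 15.5 − (5·4 + 2·1) = 15.5 − 22 = -6.5.

-6.5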